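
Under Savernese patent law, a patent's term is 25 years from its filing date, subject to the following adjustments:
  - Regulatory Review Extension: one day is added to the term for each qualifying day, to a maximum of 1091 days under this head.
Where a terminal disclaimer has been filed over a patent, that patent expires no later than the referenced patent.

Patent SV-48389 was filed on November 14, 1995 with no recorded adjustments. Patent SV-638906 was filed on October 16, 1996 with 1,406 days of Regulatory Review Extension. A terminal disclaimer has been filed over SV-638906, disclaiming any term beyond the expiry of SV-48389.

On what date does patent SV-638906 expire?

2020-11-14

Natural term of SV-638906:
  Base: filing + 25 years → 16 October 2021.
  Regulatory Review Extension: 1406 days claimed exceeds the 1091-day cap, so +1091 days → 11 October 2024.
Expiry of referenced patent SV-48389:
  Base: filing + 25 years → 14 November 2020.
Terminal disclaimer: SV-638906 expires on the earlier of 11 October 2024 and 14 November 2020.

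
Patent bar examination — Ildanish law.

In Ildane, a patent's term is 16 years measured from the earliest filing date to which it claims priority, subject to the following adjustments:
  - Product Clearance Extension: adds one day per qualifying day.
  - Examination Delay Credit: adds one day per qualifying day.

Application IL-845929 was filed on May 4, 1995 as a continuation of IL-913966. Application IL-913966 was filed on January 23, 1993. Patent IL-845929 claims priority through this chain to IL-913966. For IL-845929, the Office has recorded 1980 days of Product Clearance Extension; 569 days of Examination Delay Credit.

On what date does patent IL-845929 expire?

Earliest priority filing: 23 January 1993.
Base term: 23 January 1993 + 16 years → 23 January 2009.
Product Clearance Extension: +1980 days → 26 June 2014.
Examination Delay Credit: +569 days → 16 January 2016.

January 16, 2016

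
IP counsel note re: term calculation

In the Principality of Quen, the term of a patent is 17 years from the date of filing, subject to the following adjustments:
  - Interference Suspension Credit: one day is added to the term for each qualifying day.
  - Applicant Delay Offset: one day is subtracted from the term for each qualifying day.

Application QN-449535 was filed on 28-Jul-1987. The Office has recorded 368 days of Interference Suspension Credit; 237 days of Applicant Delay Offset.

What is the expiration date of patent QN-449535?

Base term: filing date + 17 years → 28 July 2004.
Interference Suspension Credit: +368 days → 31 July 2005.
Applicant Delay Offset: −237 days → 6 December 2004.

2004-12-06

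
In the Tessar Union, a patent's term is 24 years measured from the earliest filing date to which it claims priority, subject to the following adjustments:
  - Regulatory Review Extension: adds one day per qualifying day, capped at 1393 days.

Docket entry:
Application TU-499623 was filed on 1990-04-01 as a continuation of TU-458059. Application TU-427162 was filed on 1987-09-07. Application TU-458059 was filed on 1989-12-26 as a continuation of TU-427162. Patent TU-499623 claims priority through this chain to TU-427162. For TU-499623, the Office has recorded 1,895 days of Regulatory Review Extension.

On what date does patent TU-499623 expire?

Earliest priority filing: 7 September 1987.
Base term: 7 September 1987 + 24 years → 7 September 2011.
Regulatory Review Extension: 1895 days claimed exceeds the 1393-day cap, so +1393 days → 1 July 2015.

2015-07-01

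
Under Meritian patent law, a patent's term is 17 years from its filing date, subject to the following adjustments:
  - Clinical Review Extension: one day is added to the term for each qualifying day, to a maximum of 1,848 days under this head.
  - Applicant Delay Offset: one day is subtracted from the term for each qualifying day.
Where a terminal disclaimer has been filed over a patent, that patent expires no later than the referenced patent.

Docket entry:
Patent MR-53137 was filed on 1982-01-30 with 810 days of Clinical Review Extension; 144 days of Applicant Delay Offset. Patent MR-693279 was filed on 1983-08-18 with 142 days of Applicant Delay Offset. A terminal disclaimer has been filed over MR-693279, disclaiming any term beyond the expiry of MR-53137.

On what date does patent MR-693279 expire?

Natural term of MR-693279:
  Base: filing + 17 years → 18 August 2000.
  Applicant Delay Offset: −142 days → 29 March 2000.
Expiry of referenced patent MR-53137:
  Base: filing + 17 years → 30 January 1999.
  Clinical Review Extension: 810 days (within the 1848-day cap) → +810 days → 19 April 2001.
  Applicant Delay Offset: −144 days → 26 November 2000.
Terminal disclaimer: MR-693279 expires on the earlier of 29 March 2000 and 26 November 2000.

March 29, 2000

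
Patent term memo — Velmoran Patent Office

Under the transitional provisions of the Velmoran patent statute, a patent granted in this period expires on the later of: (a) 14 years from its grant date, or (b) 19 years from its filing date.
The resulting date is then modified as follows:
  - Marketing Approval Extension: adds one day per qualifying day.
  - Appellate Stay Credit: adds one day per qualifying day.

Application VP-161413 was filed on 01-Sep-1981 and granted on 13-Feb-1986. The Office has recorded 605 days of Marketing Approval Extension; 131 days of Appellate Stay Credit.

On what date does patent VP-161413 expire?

September 7, 2002

(a) grant + 14 years → 13 February 2000.
(b) filing + 19 years → 1 September 2000.
Later of the two: 1 September 2000.
Marketing Approval Extension: +605 days → 29 April 2002.
Appellate Stay Credit: +131 days → 7 September 2002.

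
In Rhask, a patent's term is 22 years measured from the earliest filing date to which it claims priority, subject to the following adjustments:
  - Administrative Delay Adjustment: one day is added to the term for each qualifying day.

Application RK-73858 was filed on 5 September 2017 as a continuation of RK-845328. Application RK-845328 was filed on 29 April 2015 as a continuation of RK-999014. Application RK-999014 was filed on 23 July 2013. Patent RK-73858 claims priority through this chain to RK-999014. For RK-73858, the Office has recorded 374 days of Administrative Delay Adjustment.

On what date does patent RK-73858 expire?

Earliest priority filing: 23 July 2013.
Base term: 23 July 2013 + 22 years → 23 July 2035.
Administrative Delay Adjustment: +374 days → 31 July 2036.

2036-07-31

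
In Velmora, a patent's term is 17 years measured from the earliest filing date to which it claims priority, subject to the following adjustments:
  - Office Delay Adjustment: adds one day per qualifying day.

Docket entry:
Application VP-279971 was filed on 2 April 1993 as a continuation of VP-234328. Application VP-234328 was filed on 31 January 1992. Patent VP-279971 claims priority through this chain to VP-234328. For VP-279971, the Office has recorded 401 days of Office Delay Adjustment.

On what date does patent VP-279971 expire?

Earliest priority filing: 31 January 1992.
Base term: 31 January 1992 + 17 years → 31 January 2009.
Office Delay Adjustment: +401 days → 8 March 2010.

2010-03-08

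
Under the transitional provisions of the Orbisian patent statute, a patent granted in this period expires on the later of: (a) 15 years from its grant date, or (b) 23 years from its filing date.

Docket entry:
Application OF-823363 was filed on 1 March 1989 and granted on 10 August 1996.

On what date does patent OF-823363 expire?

(a) grant + 15 years → 10 August 2011.
(b) filing + 23 years → 1 March 2012.
Later of the two: 1 March 2012.

March 1, 2012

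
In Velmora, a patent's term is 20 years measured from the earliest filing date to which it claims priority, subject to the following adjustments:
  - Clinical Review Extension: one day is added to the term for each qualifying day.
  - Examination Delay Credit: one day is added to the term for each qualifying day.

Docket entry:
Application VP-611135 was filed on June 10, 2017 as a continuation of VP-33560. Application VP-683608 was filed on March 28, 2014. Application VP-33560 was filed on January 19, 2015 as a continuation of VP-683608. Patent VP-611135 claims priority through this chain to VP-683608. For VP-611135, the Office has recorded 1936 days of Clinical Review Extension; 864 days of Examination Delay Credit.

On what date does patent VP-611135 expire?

Earliest priority filing: 28 March 2014.
Base term: 28 March 2014 + 20 years → 28 March 2034.
Clinical Review Extension: +1936 days → 16 July 2039.
Examination Delay Credit: +864 days → 26 November 2041.

2041-11-26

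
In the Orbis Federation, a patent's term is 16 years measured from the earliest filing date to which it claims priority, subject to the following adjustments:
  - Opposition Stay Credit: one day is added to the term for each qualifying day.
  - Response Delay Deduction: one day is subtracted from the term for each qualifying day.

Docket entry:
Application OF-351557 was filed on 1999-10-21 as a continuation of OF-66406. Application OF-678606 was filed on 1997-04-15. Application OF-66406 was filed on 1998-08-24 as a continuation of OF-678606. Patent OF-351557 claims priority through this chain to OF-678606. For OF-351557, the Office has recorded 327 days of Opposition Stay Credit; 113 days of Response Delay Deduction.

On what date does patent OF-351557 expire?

November 15, 2013

Earliest priority filing: 15 April 1997.
Base term: 15 April 1997 + 16 years → 15 April 2013.
Opposition Stay Credit: +327 days → 8 March 2014.
Response Delay Deduction: −113 days → 15 November 2013.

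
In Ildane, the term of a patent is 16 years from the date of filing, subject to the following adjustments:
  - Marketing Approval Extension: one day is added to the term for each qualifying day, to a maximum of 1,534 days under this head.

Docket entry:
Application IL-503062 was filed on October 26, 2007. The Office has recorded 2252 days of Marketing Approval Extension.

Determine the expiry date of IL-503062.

Base term: filing date + 16 years → 26 October 2023.
Marketing Approval Extension: 2252 days claimed exceeds the 1534-day cap, so +1534 days → 7 January 2028.

2028-01-07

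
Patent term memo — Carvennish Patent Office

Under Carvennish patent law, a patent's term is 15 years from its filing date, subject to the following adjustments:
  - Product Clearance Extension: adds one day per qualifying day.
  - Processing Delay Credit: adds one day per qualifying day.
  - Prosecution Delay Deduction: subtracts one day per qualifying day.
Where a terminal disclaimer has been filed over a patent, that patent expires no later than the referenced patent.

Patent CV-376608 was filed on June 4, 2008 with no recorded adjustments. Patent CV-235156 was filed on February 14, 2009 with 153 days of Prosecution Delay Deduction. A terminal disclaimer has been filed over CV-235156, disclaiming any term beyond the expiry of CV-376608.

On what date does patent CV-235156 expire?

June 4, 2023

Natural term of CV-235156:
  Base: filing + 15 years → 14 February 2024.
  Prosecution Delay Deduction: −153 days → 14 September 2023.
Expiry of referenced patent CV-376608:
  Base: filing + 15 years → 4 June 2023.
Terminal disclaimer: CV-235156 expires on the earlier of 14 September 2023 and 4 June 2023.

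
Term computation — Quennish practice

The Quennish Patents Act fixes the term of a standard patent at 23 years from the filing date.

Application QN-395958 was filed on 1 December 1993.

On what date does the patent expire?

2016-12-01

Filing date + 23 years → 1 December 2016.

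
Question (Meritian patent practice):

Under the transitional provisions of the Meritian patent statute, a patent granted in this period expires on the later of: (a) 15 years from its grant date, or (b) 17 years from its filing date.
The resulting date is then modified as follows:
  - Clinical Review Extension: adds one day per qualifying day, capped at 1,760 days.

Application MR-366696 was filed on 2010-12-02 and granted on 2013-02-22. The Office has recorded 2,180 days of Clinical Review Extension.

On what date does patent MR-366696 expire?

2032-12-17

(a) grant + 15 years → 22 February 2028.
(b) filing + 17 years → 2 December 2027.
Later of the two: 22 February 2028.
Clinical Review Extension: 2180 days claimed exceeds the 1760-day cap, so +1760 days → 17 December 2032.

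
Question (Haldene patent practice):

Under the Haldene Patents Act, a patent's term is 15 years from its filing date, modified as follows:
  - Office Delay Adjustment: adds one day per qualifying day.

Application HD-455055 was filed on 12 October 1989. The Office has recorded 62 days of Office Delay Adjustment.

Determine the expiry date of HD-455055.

December 13, 2004

Base term: filing date + 15 years → 12 October 2004.
Office Delay Adjustment: +62 days → 13 December 2004.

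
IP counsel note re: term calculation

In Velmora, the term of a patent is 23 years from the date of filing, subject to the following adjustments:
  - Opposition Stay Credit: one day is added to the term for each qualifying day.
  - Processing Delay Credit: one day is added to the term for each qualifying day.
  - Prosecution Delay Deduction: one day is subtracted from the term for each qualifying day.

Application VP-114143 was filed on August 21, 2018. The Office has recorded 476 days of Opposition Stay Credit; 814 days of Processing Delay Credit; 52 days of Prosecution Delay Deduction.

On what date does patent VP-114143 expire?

Base term: filing date + 23 years → 21 August 2041.
Opposition Stay Credit: +476 days → 10 December 2042.
Processing Delay Credit: +814 days → 3 March 2045.
Prosecution Delay Deduction: −52 days → 10 January 2045.

2045-01-10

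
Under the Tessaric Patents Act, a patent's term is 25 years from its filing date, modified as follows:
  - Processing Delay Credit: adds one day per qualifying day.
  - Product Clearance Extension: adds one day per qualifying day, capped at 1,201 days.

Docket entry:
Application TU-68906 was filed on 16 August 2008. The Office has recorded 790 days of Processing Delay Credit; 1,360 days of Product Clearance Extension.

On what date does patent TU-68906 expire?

Base term: filing date + 25 years → 16 August 2033.
Processing Delay Credit: +790 days → 15 October 2035.
Product Clearance Extension: 1360 days claimed exceeds the 1201-day cap, so +1201 days → 28 January 2039.

2039-01-28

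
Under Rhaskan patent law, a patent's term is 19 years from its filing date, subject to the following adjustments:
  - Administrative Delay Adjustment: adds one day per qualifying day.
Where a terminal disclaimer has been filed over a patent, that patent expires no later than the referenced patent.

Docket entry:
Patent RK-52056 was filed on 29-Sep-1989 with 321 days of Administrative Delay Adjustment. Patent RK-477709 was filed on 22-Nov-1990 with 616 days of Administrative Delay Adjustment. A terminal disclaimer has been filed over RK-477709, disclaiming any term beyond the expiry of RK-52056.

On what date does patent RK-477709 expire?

2009-08-16

Natural term of RK-477709:
  Base: filing + 19 years → 22 November 2009.
  Administrative Delay Adjustment: +616 days → 31 July 2011.
Expiry of referenced patent RK-52056:
  Base: filing + 19 years → 29 September 2008.
  Administrative Delay Adjustment: +321 days → 16 August 2009.
Terminal disclaimer: RK-477709 expires on the earlier of 31 July 2011 and 16 August 2009.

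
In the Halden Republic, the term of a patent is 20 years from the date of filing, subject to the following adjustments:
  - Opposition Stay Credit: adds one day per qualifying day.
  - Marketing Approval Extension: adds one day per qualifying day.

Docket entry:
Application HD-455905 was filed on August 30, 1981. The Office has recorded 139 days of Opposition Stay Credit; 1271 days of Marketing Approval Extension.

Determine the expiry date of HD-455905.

Base term: filing date + 20 years → 30 August 2001.
Opposition Stay Credit: +139 days → 16 January 2002.
Marketing Approval Extension: +1271 days → 10 July 2005.

July 10, 2005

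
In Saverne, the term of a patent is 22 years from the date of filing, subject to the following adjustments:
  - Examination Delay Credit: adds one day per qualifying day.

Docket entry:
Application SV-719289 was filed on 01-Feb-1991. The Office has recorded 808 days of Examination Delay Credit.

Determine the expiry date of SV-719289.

Base term: filing date + 22 years → 1 February 2013.
Examination Delay Credit: +808 days → 20 April 2015.

April 20, 2015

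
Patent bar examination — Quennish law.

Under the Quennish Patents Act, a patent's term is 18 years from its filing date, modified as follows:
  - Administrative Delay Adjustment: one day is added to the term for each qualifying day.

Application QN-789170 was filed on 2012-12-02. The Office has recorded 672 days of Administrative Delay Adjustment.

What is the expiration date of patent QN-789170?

October 4, 2032

Base term: filing date + 18 years → 2 December 2030.
Administrative Delay Adjustment: +672 days → 4 October 2032.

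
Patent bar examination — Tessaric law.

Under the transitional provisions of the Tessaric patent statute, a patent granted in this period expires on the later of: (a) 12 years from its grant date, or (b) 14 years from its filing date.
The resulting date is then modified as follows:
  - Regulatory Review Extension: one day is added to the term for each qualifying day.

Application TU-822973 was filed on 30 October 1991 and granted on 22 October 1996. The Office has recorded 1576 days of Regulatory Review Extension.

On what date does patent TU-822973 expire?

2013-02-14

(a) grant + 12 years → 22 October 2008.
(b) filing + 14 years → 30 October 2005.
Later of the two: 22 October 2008.
Regulatory Review Extension: +1576 days → 14 February 2013.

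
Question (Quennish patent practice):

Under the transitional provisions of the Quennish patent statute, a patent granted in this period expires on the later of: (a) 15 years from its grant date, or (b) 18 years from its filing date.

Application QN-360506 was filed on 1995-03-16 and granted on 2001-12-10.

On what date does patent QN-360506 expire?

December 10, 2016

(a) grant + 15 years → 10 December 2016.
(b) filing + 18 years → 16 March 2013.
Later of the two: 10 December 2016.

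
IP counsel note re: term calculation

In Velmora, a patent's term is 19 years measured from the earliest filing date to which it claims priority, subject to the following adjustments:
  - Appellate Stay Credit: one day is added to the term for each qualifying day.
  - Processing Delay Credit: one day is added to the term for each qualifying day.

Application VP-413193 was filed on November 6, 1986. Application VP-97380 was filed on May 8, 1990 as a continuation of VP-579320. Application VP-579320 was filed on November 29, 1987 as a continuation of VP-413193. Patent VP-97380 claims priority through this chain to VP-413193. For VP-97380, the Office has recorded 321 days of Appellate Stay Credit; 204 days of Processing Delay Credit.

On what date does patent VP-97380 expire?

April 15, 2007

Earliest priority filing: 6 November 1986.
Base term: 6 November 1986 + 19 years → 6 November 2005.
Appellate Stay Credit: +321 days → 23 September 2006.
Processing Delay Credit: +204 days → 15 April 2007.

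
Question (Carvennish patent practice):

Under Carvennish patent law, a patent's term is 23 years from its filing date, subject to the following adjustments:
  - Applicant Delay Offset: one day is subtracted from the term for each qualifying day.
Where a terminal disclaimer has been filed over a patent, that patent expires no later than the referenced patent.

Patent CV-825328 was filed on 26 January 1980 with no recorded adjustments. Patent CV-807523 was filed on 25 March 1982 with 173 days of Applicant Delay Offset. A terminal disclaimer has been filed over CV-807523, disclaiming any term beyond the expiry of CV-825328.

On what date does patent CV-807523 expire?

Natural term of CV-807523:
  Base: filing + 23 years → 25 March 2005.
  Applicant Delay Offset: −173 days → 3 October 2004.
Expiry of referenced patent CV-825328:
  Base: filing + 23 years → 26 January 2003.
Terminal disclaimer: CV-807523 expires on the earlier of 3 October 2004 and 26 January 2003.

January 26, 2003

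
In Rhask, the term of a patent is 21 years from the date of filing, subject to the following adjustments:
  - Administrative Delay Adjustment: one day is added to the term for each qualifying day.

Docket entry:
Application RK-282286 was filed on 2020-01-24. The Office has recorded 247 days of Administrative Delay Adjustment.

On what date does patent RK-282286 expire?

September 28, 2041

Base term: filing date + 21 years → 24 January 2041.
Administrative Delay Adjustment: +247 days → 28 September 2041.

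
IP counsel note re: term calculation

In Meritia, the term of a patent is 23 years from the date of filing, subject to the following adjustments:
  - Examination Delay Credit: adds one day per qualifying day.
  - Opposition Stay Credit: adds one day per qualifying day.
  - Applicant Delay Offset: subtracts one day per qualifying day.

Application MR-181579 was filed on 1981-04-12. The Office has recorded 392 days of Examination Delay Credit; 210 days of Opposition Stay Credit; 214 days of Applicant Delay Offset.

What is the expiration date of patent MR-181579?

Base term: filing date + 23 years → 12 April 2004.
Examination Delay Credit: +392 days → 9 May 2005.
Opposition Stay Credit: +210 days → 5 December 2005.
Applicant Delay Offset: −214 days → 5 May 2005.

May 5, 2005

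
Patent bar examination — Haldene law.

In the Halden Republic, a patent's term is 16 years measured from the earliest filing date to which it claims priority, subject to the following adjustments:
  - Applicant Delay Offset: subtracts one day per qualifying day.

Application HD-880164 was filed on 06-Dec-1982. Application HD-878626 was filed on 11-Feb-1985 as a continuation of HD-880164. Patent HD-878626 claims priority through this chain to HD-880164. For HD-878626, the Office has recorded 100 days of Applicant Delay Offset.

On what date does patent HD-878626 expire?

Earliest priority filing: 6 December 1982.
Base term: 6 December 1982 + 16 years → 6 December 1998.
Applicant Delay Offset: −100 days → 28 August 1998.

1998-08-28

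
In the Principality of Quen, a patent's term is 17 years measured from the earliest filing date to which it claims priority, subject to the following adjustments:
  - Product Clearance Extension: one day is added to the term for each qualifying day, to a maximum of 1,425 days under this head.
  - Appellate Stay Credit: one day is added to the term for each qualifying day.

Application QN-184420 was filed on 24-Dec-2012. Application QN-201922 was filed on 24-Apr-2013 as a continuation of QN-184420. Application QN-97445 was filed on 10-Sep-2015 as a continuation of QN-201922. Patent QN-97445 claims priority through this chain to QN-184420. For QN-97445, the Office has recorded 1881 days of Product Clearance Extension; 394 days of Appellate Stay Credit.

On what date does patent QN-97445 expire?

December 17, 2034

Earliest priority filing: 24 December 2012.
Base term: 24 December 2012 + 17 years → 24 December 2029.
Product Clearance Extension: 1881 days claimed exceeds the 1425-day cap, so +1425 days → 18 November 2033.
Appellate Stay Credit: +394 days → 17 December 2034.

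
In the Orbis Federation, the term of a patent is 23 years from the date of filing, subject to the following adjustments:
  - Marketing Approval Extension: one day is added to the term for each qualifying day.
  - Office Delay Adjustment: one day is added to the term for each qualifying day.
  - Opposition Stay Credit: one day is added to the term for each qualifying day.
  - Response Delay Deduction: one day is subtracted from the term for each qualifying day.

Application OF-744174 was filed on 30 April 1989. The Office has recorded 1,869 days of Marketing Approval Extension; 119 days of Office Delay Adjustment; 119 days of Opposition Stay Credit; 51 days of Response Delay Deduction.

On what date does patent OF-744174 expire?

2017-12-16

Base term: filing date + 23 years → 30 April 2012.
Marketing Approval Extension: +1869 days → 12 June 2017.
Office Delay Adjustment: +119 days → 9 October 2017.
Opposition Stay Credit: +119 days → 5 February 2018.
Response Delay Deduction: −51 days → 16 December 2017.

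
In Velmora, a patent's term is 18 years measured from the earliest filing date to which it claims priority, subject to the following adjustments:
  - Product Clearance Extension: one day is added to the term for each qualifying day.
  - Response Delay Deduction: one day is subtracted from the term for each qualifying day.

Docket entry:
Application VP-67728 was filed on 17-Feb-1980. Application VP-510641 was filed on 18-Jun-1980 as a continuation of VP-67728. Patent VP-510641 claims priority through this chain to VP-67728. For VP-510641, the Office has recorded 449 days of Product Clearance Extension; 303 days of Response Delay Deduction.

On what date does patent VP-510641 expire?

Earliest priority filing: 17 February 1980.
Base term: 17 February 1980 + 18 years → 17 February 1998.
Product Clearance Extension: +449 days → 12 May 1999.
Response Delay Deduction: −303 days → 13 July 1998.

1998-07-13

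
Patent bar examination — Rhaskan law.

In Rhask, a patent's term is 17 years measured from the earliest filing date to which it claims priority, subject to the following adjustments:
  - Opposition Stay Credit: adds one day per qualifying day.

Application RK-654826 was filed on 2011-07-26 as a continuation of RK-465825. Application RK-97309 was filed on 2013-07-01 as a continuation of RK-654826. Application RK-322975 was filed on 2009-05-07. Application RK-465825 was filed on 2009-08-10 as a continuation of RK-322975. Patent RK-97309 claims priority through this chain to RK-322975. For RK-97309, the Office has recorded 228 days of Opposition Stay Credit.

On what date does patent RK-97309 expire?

Earliest priority filing: 7 May 2009.
Base term: 7 May 2009 + 17 years → 7 May 2026.
Opposition Stay Credit: +228 days → 21 December 2026.

2026-12-21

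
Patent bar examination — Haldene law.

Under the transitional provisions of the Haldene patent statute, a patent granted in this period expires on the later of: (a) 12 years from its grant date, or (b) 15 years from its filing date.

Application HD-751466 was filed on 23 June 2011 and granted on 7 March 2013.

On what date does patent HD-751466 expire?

(a) grant + 12 years → 7 March 2025.
(b) filing + 15 years → 23 June 2026.
Later of the two: 23 June 2026.

2026-06-23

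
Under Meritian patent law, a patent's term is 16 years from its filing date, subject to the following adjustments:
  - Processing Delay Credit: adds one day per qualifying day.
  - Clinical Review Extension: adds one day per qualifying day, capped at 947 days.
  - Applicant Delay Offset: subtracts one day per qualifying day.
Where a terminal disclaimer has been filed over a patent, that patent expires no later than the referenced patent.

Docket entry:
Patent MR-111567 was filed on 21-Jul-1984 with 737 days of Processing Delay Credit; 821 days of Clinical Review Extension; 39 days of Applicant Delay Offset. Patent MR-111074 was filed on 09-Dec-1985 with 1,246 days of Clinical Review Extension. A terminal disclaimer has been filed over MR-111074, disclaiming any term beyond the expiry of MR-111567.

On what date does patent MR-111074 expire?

Natural term of MR-111074:
  Base: filing + 16 years → 9 December 2001.
  Clinical Review Extension: 1246 days claimed exceeds the 947-day cap, so +947 days → 13 July 2004.
Expiry of referenced patent MR-111567:
  Base: filing + 16 years → 21 July 2000.
  Processing Delay Credit: +737 days → 28 July 2002.
  Clinical Review Extension: 821 days (within the 947-day cap) → +821 days → 26 October 2004.
  Applicant Delay Offset: −39 days → 17 September 2004.
Terminal disclaimer: MR-111074 expires on the earlier of 13 July 2004 and 17 September 2004.

July 13, 2004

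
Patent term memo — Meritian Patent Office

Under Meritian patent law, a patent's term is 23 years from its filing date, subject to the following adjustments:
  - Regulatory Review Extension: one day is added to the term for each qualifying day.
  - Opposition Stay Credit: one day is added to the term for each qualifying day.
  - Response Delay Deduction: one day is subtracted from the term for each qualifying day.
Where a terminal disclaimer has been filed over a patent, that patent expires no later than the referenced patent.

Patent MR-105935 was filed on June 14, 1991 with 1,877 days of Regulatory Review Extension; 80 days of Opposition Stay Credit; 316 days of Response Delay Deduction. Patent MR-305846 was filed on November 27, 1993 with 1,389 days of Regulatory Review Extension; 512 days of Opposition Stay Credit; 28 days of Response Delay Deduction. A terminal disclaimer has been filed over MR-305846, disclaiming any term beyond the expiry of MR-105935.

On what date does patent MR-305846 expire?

Natural term of MR-305846:
  Base: filing + 23 years → 27 November 2016.
  Regulatory Review Extension: +1389 days → 16 September 2020.
  Opposition Stay Credit: +512 days → 10 February 2022.
  Response Delay Deduction: −28 days → 13 January 2022.
Expiry of referenced patent MR-105935:
  Base: filing + 23 years → 14 June 2014.
  Regulatory Review Extension: +1877 days → 4 August 2019.
  Opposition Stay Credit: +80 days → 23 October 2019.
  Response Delay Deduction: −316 days → 11 December 2018.
Terminal disclaimer: MR-305846 expires on the earlier of 13 January 2022 and 11 December 2018.

2018-12-11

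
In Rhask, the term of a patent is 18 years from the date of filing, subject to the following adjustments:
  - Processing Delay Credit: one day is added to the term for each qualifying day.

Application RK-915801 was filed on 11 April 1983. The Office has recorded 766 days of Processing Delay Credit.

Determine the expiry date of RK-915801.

2003-05-17

Base term: filing date + 18 years → 11 April 2001.
Processing Delay Credit: +766 days → 17 May 2003.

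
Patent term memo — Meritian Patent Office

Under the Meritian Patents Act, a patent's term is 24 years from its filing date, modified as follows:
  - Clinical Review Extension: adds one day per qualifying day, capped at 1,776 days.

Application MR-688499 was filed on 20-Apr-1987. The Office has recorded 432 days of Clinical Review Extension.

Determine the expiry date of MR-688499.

Base term: filing date + 24 years → 20 April 2011.
Clinical Review Extension: 432 days (within the 1776-day cap) → +432 days → 25 June 2012.

June 25, 2012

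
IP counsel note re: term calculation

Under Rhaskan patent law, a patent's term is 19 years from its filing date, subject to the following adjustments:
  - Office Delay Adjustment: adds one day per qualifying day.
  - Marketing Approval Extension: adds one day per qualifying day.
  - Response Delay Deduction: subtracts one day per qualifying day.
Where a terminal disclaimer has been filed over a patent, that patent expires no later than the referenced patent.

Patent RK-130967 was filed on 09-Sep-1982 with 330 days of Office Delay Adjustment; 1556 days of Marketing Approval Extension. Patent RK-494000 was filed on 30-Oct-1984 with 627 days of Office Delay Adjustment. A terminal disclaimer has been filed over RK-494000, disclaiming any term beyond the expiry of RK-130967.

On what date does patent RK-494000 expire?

Natural term of RK-494000:
  Base: filing + 19 years → 30 October 2003.
  Office Delay Adjustment: +627 days → 18 July 2005.
Expiry of referenced patent RK-130967:
  Base: filing + 19 years → 9 September 2001.
  Office Delay Adjustment: +330 days → 5 August 2002.
  Marketing Approval Extension: +1556 days → 8 November 2006.
Terminal disclaimer: RK-494000 expires on the earlier of 18 July 2005 and 8 November 2006.

2005-07-18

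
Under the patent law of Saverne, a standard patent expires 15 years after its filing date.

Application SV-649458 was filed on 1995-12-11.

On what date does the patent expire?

Filing date + 15 years → 11 December 2010.

December 11, 2010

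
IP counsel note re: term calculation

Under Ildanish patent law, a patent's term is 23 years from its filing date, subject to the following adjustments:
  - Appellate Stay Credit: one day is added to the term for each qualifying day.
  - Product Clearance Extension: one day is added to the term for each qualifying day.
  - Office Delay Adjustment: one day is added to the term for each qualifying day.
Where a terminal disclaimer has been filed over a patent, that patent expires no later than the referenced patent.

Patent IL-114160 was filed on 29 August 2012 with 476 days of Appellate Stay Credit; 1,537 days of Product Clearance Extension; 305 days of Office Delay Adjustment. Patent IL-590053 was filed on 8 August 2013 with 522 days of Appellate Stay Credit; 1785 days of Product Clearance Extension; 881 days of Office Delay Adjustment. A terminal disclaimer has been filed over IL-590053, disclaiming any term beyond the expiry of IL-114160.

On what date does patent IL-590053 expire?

Natural term of IL-590053:
  Base: filing + 23 years → 8 August 2036.
  Appellate Stay Credit: +522 days → 12 January 2038.
  Product Clearance Extension: +1785 days → 2 December 2042.
  Office Delay Adjustment: +881 days → 1 May 2045.
Expiry of referenced patent IL-114160:
  Base: filing + 23 years → 29 August 2035.
  Appellate Stay Credit: +476 days → 17 December 2036.
  Product Clearance Extension: +1537 days → 3 March 2041.
  Office Delay Adjustment: +305 days → 2 January 2042.
Terminal disclaimer: IL-590053 expires on the earlier of 1 May 2045 and 2 January 2042.

2042-01-02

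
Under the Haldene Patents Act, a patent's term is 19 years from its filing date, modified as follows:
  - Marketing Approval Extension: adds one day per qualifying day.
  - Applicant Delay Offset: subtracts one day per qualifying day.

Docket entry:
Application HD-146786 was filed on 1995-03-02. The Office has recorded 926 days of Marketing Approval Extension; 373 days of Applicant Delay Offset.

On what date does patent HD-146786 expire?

September 6, 2015

Base term: filing date + 19 years → 2 March 2014.
Marketing Approval Extension: +926 days → 13 September 2016.
Applicant Delay Offset: −373 days → 6 September 2015.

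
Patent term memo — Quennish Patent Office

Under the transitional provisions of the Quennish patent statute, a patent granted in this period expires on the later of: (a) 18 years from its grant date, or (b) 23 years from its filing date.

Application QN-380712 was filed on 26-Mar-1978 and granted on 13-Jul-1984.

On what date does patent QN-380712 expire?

(a) grant + 18 years → 13 July 2002.
(b) filing + 23 years → 26 March 2001.
Later of the two: 13 July 2002.

July 13, 2002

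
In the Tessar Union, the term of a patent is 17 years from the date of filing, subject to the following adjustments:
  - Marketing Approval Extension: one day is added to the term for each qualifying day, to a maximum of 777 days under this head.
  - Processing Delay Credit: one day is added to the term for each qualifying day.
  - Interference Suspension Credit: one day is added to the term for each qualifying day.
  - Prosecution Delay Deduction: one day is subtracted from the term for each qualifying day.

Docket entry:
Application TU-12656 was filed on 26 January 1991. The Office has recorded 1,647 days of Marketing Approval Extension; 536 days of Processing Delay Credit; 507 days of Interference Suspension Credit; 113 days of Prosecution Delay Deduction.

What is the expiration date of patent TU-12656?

Base term: filing date + 17 years → 26 January 2008.
Marketing Approval Extension: 1647 days claimed exceeds the 777-day cap, so +777 days → 13 March 2010.
Processing Delay Credit: +536 days → 31 August 2011.
Interference Suspension Credit: +507 days → 19 January 2013.
Prosecution Delay Deduction: −113 days → 28 September 2012.

September 28, 2012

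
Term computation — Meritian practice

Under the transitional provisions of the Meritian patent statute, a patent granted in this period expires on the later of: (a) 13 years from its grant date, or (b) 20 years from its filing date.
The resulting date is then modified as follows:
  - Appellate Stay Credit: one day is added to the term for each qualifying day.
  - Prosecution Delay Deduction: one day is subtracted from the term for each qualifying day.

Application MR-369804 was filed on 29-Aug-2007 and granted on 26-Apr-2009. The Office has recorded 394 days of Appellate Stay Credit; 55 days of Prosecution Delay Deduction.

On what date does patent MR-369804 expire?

(a) grant + 13 years → 26 April 2022.
(b) filing + 20 years → 29 August 2027.
Later of the two: 29 August 2027.
Appellate Stay Credit: +394 days → 26 September 2028.
Prosecution Delay Deduction: −55 days → 2 August 2028.

2028-08-02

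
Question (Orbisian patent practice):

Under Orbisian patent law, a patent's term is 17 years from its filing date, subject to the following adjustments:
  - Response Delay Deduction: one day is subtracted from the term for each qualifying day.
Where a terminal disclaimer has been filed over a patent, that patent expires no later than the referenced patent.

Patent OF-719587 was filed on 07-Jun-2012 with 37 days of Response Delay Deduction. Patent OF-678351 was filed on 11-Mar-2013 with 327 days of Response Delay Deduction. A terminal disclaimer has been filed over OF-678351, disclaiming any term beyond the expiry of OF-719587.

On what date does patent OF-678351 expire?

Natural term of OF-678351:
  Base: filing + 17 years → 11 March 2030.
  Response Delay Deduction: −327 days → 18 April 2029.
Expiry of referenced patent OF-719587:
  Base: filing + 17 years → 7 June 2029.
  Response Delay Deduction: −37 days → 1 May 2029.
Terminal disclaimer: OF-678351 expires on the earlier of 18 April 2029 and 1 May 2029.

2029-04-18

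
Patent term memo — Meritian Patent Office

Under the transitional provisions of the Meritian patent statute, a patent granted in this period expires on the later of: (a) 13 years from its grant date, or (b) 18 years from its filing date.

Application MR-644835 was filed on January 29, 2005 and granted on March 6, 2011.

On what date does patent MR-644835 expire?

(a) grant + 13 years → 6 March 2024.
(b) filing + 18 years → 29 January 2023.
Later of the two: 6 March 2024.

March 6, 2024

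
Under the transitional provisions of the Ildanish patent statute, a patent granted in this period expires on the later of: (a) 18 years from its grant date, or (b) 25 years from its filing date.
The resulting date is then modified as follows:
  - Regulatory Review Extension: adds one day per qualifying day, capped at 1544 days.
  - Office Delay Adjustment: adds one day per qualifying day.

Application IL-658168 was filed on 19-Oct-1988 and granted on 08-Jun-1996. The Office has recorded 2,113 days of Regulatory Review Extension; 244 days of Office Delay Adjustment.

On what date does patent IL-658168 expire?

May 1, 2019

(a) grant + 18 years → 8 June 2014.
(b) filing + 25 years → 19 October 2013.
Later of the two: 8 June 2014.
Regulatory Review Extension: 2113 days claimed exceeds the 1544-day cap, so +1544 days → 30 August 2018.
Office Delay Adjustment: +244 days → 1 May 2019.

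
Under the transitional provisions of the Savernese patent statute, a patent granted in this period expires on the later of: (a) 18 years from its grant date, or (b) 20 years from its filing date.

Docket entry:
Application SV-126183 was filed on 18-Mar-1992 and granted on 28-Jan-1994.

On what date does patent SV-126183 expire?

(a) grant + 18 years → 28 January 2012.
(b) filing + 20 years → 18 March 2012.
Later of the two: 18 March 2012.

2012-03-18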